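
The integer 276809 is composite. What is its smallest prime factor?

276809 is odd.
Digit sum 32, not divisible by 3.
Ends in 9: not divisible by 5.
7: 276809 = 7·39544 + 1
11: 276809 = 11·25164 + 5
13: 276809 = 13·21293

13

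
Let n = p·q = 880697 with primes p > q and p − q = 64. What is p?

Since p = q + 64, we have 880697 = q(q + 64), so q² + 64q − 880697 = 0.
Discriminant: 64² + 4·880697 = 4096 + 3522788 = 3526884; √3526884 = 1878.
q = (−64 + 1878)/2 = 907, and p = q + 64 = 971.
Check: 907 · 971 = 880697.

971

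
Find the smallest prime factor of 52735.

5

52735 is odd.
Digit sum 22, not divisible by 3.
Ends in 5: divisible by 5.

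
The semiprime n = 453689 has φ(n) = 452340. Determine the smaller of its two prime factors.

631

φ(n) = (p−1)(q−1) = n − (p+q) + 1, so p + q = 453689 − 452340 + 1 = 1350.
p and q are the roots of t² − 1350t + 453689 = 0.
Discriminant: 1350² − 4·453689 = 1822500 − 1814756 = 7744; √7744 = 88.
q = (1350 − 88)/2 = 631, p = (1350 + 88)/2 = 719.
Check: 631 · 719 = 453689.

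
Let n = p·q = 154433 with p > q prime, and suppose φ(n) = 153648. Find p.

397

φ(n) = (p−1)(q−1) = n − (p+q) + 1, so p + q = 154433 − 153648 + 1 = 786.
p and q are the roots of t² − 786t + 154433 = 0.
Discriminant: 786² − 4·154433 = 617796 − 617732 = 64; √64 = 8.
q = (786 − 8)/2 = 389, p = (786 + 8)/2 = 397.
Check: 389 · 397 = 154433.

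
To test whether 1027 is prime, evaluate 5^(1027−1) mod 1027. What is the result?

1000

5^1 ≡ 5 (mod 1027)
5^2 ≡ 5^2 = 25 ≡ 25 (mod 1027)
5^4 ≡ 25^2 = 625 ≡ 625 (mod 1027)
5^8 ≡ 625^2 = 390625 ≡ 365 (mod 1027)
5^16 ≡ 365^2 = 133225 ≡ 742 (mod 1027)
5^32 ≡ 742^2 = 550564 ≡ 92 (mod 1027)
5^64 ≡ 92^2 = 8464 ≡ 248 (mod 1027)
5^128 ≡ 248^2 = 61504 ≡ 911 (mod 1027)
5^256 ≡ 911^2 = 829921 ≡ 105 (mod 1027)
5^512 ≡ 105^2 = 11025 ≡ 755 (mod 1027)
5^1024 ≡ 755^2 = 570025 ≡ 40 (mod 1027)
1026 = 1024 + 2 in binary powers of 2.
So 5^1026 ≡ 40 · 25 ≡ 1000 (mod 1027).
Since 1000 ≠ 1, base 5 is a Fermat witness: 1027 is composite.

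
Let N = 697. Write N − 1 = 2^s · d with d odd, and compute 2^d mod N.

697 − 1 = 696 = 2^3 · 87, so d = 87.
2^1 ≡ 2 (mod 697)
2^2 ≡ 2^2 = 4 ≡ 4 (mod 697)
2^4 ≡ 4^2 = 16 ≡ 16 (mod 697)
2^8 ≡ 16^2 = 256 ≡ 256 (mod 697)
2^16 ≡ 256^2 = 65536 ≡ 18 (mod 697)
2^32 ≡ 18^2 = 324 ≡ 324 (mod 697)
2^64 ≡ 324^2 = 104976 ≡ 426 (mod 697)
87 = 64 + 16 + 4 + 2 + 1 in binary powers of 2.
So 2^87 ≡ 426 · 18 · 16 · 4 · 2 ≡ 128 (mod 697).
Squaring chain: 128 → 353 → 543; never reaches −1, so base 2 is a Miller–Rabin witness that 697 is composite.

128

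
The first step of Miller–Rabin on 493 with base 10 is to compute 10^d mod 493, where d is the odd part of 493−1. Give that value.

292

493 − 1 = 492 = 2^2 · 123, so d = 123.
10^1 ≡ 10 (mod 493)
10^2 ≡ 10^2 = 100 ≡ 100 (mod 493)
10^4 ≡ 100^2 = 10000 ≡ 140 (mod 493)
10^8 ≡ 140^2 = 19600 ≡ 373 (mod 493)
10^16 ≡ 373^2 = 139129 ≡ 103 (mod 493)
10^32 ≡ 103^2 = 10609 ≡ 256 (mod 493)
10^64 ≡ 256^2 = 65536 ≡ 460 (mod 493)
123 = 64 + 32 + 16 + 8 + 2 + 1 in binary powers of 2.
So 10^123 ≡ 460 · 256 · 103 · 373 · 100 · 10 ≡ 292 (mod 493).
Squaring chain: 292 → 468; never reaches −1, so base 10 is a Miller–Rabin witness that 493 is composite.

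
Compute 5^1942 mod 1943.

1354

5^1 ≡ 5 (mod 1943)
5^2 ≡ 5^2 = 25 ≡ 25 (mod 1943)
5^4 ≡ 25^2 = 625 ≡ 625 (mod 1943)
5^8 ≡ 625^2 = 390625 ≡ 82 (mod 1943)
5^16 ≡ 82^2 = 6724 ≡ 895 (mod 1943)
5^32 ≡ 895^2 = 801025 ≡ 509 (mod 1943)
5^64 ≡ 509^2 = 259081 ≡ 662 (mod 1943)
5^128 ≡ 662^2 = 438244 ≡ 1069 (mod 1943)
5^256 ≡ 1069^2 = 1142761 ≡ 277 (mod 1943)
5^512 ≡ 277^2 = 76729 ≡ 952 (mod 1943)
5^1024 ≡ 952^2 = 906304 ≡ 866 (mod 1943)
1942 = 1024 + 512 + 256 + 128 + 16 + 4 + 2 in binary powers of 2.
So 5^1942 ≡ 866 · 952 · 277 · 1069 · 895 · 625 · 25 ≡ 1354 (mod 1943).
Since 1354 ≠ 1, base 5 is a Fermat witness: 1943 is composite.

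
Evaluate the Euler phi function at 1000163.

966784

Factor: 1000163 = 53 · 113 · 167.
φ(1000163) = (53−1) · (113−1) · (167−1) = 52 · 112 · 166 = 966784.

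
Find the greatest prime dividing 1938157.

1938157 = 13 · 149089
149089 = 29 · 5141
5141 = 53 · 97
97 is prime.
So 1938157 = 13 · 29 · 53 · 97; the largest prime factor is 97.

97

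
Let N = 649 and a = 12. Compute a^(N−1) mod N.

12^1 ≡ 12 (mod 649)
12^2 ≡ 12^2 = 144 ≡ 144 (mod 649)
12^4 ≡ 144^2 = 20736 ≡ 617 (mod 649)
12^8 ≡ 617^2 = 380689 ≡ 375 (mod 649)
12^16 ≡ 375^2 = 140625 ≡ 441 (mod 649)
12^32 ≡ 441^2 = 194481 ≡ 430 (mod 649)
12^64 ≡ 430^2 = 184900 ≡ 584 (mod 649)
12^128 ≡ 584^2 = 341056 ≡ 331 (mod 649)
12^256 ≡ 331^2 = 109561 ≡ 529 (mod 649)
12^512 ≡ 529^2 = 279841 ≡ 122 (mod 649)
648 = 512 + 128 + 8 in binary powers of 2.
So 12^648 ≡ 122 · 331 · 375 ≡ 133 (mod 649).
Since 133 ≠ 1, base 12 is a Fermat witness: 649 is composite.

133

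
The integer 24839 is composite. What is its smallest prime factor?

24839 is odd.
Digit sum 26, not divisible by 3.
Ends in 9: not divisible by 5.
7: 24839 = 7·3548 + 3
11: 24839 = 11·2258 + 1
13: 24839 = 13·1910 + 9
17: 24839 = 17·1461 + 2
19: 24839 = 19·1307 + 6
23: 24839 = 23·1079 + 22
29: 24839 = 29·856 + 15
31: 24839 = 31·801 + 8
37: 24839 = 37·671 + 12
41: 24839 = 41·605 + 34
43: 24839 = 43·577 + 28
47: 24839 = 47·528 + 23
53: 24839 = 53·468 + 35
59: 24839 = 59·421

59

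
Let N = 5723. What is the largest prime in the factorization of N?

97

5723 = 59 · 97
97 is prime.
So 5723 = 59 · 97; the largest prime factor is 97.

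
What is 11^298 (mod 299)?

127

11^1 ≡ 11 (mod 299)
11^2 ≡ 11^2 = 121 ≡ 121 (mod 299)
11^4 ≡ 121^2 = 14641 ≡ 289 (mod 299)
11^8 ≡ 289^2 = 83521 ≡ 100 (mod 299)
11^16 ≡ 100^2 = 10000 ≡ 133 (mod 299)
11^32 ≡ 133^2 = 17689 ≡ 48 (mod 299)
11^64 ≡ 48^2 = 2304 ≡ 211 (mod 299)
11^128 ≡ 211^2 = 44521 ≡ 269 (mod 299)
11^256 ≡ 269^2 = 72361 ≡ 3 (mod 299)
298 = 256 + 32 + 8 + 2 in binary powers of 2.
So 11^298 ≡ 3 · 48 · 100 · 121 ≡ 127 (mod 299).
Since 127 ≠ 1, base 11 is a Fermat witness: 299 is composite.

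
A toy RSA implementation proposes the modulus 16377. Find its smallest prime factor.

16377 is odd.
Digit sum 24, divisible by 3.

3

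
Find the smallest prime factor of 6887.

71

6887 is odd.
Digit sum 29, not divisible by 3.
Ends in 7: not divisible by 5.
7: 6887 = 7·983 + 6
11: 6887 = 11·626 + 1
13: 6887 = 13·529 + 10
17: 6887 = 17·405 + 2
19: 6887 = 19·362 + 9
23: 6887 = 23·299 + 10
29: 6887 = 29·237 + 14
31: 6887 = 31·222 + 5
37: 6887 = 37·186 + 5
41: 6887 = 41·167 + 40
43: 6887 = 43·160 + 7
47: 6887 = 47·146 + 25
53: 6887 = 53·129 + 50
59: 6887 = 59·116 + 43
61: 6887 = 61·112 + 55
67: 6887 = 67·102 + 53
71: 6887 = 71·97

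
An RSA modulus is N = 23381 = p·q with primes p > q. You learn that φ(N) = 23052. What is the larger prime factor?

227

φ(n) = (p−1)(q−1) = n − (p+q) + 1, so p + q = 23381 − 23052 + 1 = 330.
p and q are the roots of t² − 330t + 23381 = 0.
Discriminant: 330² − 4·23381 = 108900 − 93524 = 15376; √15376 = 124.
q = (330 − 124)/2 = 103, p = (330 + 124)/2 = 227.
Check: 103 · 227 = 23381.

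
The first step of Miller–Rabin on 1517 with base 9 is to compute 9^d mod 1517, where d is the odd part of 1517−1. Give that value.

1517 − 1 = 1516 = 2^2 · 379, so d = 379.
9^1 ≡ 9 (mod 1517)
9^2 ≡ 9^2 = 81 ≡ 81 (mod 1517)
9^4 ≡ 81^2 = 6561 ≡ 493 (mod 1517)
9^8 ≡ 493^2 = 243049 ≡ 329 (mod 1517)
9^16 ≡ 329^2 = 108241 ≡ 534 (mod 1517)
9^32 ≡ 534^2 = 285156 ≡ 1477 (mod 1517)
9^64 ≡ 1477^2 = 2181529 ≡ 83 (mod 1517)
9^128 ≡ 83^2 = 6889 ≡ 821 (mod 1517)
9^256 ≡ 821^2 = 674041 ≡ 493 (mod 1517)
379 = 256 + 64 + 32 + 16 + 8 + 2 + 1 in binary powers of 2.
So 9^379 ≡ 493 · 83 · 1477 · 534 · 329 · 81 · 9 ≡ 934 (mod 1517).
Squaring chain: 934 → 81; never reaches −1, so base 9 is a Miller–Rabin witness that 1517 is composite.

934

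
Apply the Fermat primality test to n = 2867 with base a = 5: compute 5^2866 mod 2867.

544

5^1 ≡ 5 (mod 2867)
5^2 ≡ 5^2 = 25 ≡ 25 (mod 2867)
5^4 ≡ 25^2 = 625 ≡ 625 (mod 2867)
5^8 ≡ 625^2 = 390625 ≡ 713 (mod 2867)
5^16 ≡ 713^2 = 508369 ≡ 910 (mod 2867)
5^32 ≡ 910^2 = 828100 ≡ 2404 (mod 2867)
5^64 ≡ 2404^2 = 5779216 ≡ 2211 (mod 2867)
5^128 ≡ 2211^2 = 4888521 ≡ 286 (mod 2867)
5^256 ≡ 286^2 = 81796 ≡ 1520 (mod 2867)
5^512 ≡ 1520^2 = 2310400 ≡ 2465 (mod 2867)
5^1024 ≡ 2465^2 = 6076225 ≡ 1052 (mod 2867)
5^2048 ≡ 1052^2 = 1106704 ≡ 42 (mod 2867)
2866 = 2048 + 512 + 256 + 32 + 16 + 2 in binary powers of 2.
So 5^2866 ≡ 42 · 2465 · 1520 · 2404 · 910 · 25 ≡ 544 (mod 2867).
Since 544 ≠ 1, base 5 is a Fermat witness: 2867 is composite.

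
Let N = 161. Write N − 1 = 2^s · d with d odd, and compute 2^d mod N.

32

161 − 1 = 160 = 2^5 · 5, so d = 5.
2^1 ≡ 2 (mod 161)
2^2 ≡ 2^2 = 4 ≡ 4 (mod 161)
2^4 ≡ 4^2 = 16 ≡ 16 (mod 161)
5 = 4 + 1 in binary powers of 2.
So 2^5 ≡ 16 · 2 ≡ 32 (mod 161).
Squaring chain: 32 → 58 → 144 → 128 → 123; never reaches −1, so base 2 is a Miller–Rabin witness that 161 is composite.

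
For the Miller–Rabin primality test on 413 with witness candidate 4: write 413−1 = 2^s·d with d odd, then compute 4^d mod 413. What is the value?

228

413 − 1 = 412 = 2^2 · 103, so d = 103.
4^1 ≡ 4 (mod 413)
4^2 ≡ 4^2 = 16 ≡ 16 (mod 413)
4^4 ≡ 16^2 = 256 ≡ 256 (mod 413)
4^8 ≡ 256^2 = 65536 ≡ 282 (mod 413)
4^16 ≡ 282^2 = 79524 ≡ 228 (mod 413)
4^32 ≡ 228^2 = 51984 ≡ 359 (mod 413)
4^64 ≡ 359^2 = 128881 ≡ 25 (mod 413)
103 = 64 + 32 + 4 + 2 + 1 in binary powers of 2.
So 4^103 ≡ 25 · 359 · 256 · 16 · 4 ≡ 228 (mod 413).
Squaring chain: 228 → 359; never reaches −1, so base 4 is a Miller–Rabin witness that 413 is composite.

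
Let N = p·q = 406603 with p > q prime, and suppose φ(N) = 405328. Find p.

659

φ(n) = (p−1)(q−1) = n − (p+q) + 1, so p + q = 406603 − 405328 + 1 = 1276.
p and q are the roots of t² − 1276t + 406603 = 0.
Discriminant: 1276² − 4·406603 = 1628176 − 1626412 = 1764; √1764 = 42.
q = (1276 − 42)/2 = 617, p = (1276 + 42)/2 = 659.
Check: 617 · 659 = 406603.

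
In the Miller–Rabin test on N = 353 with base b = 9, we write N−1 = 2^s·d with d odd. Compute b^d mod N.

304

353 − 1 = 352 = 2^5 · 11, so d = 11.
9^1 ≡ 9 (mod 353)
9^2 ≡ 9^2 = 81 ≡ 81 (mod 353)
9^4 ≡ 81^2 = 6561 ≡ 207 (mod 353)
9^8 ≡ 207^2 = 42849 ≡ 136 (mod 353)
11 = 8 + 2 + 1 in binary powers of 2.
So 9^11 ≡ 136 · 81 · 9 ≡ 304 (mod 353).
Squaring chain: 304 → 283 → 311 → 352 → 1; reaches −1, so base 9 does not prove 353 composite.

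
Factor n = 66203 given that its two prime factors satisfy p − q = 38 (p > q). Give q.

239

Since p = q + 38, we have 66203 = q(q + 38), so q² + 38q − 66203 = 0.
Discriminant: 38² + 4·66203 = 1444 + 264812 = 266256; √266256 = 516.
q = (−38 + 516)/2 = 239, and p = q + 38 = 277.
Check: 239 · 277 = 66203.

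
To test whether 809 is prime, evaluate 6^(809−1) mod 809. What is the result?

1

6^1 ≡ 6 (mod 809)
6^2 ≡ 6^2 = 36 ≡ 36 (mod 809)
6^4 ≡ 36^2 = 1296 ≡ 487 (mod 809)
6^8 ≡ 487^2 = 237169 ≡ 132 (mod 809)
6^16 ≡ 132^2 = 17424 ≡ 435 (mod 809)
6^32 ≡ 435^2 = 189225 ≡ 728 (mod 809)
6^64 ≡ 728^2 = 529984 ≡ 89 (mod 809)
6^128 ≡ 89^2 = 7921 ≡ 640 (mod 809)
6^256 ≡ 640^2 = 409600 ≡ 246 (mod 809)
6^512 ≡ 246^2 = 60516 ≡ 650 (mod 809)
808 = 512 + 256 + 32 + 8 in binary powers of 2.
So 6^808 ≡ 650 · 246 · 728 · 132 ≡ 1 (mod 809).
Since the result is 1, base 6 gives no evidence that 809 is composite.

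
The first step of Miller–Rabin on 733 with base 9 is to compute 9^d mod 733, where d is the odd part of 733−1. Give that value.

1

733 − 1 = 732 = 2^2 · 183, so d = 183.
9^1 ≡ 9 (mod 733)
9^2 ≡ 9^2 = 81 ≡ 81 (mod 733)
9^4 ≡ 81^2 = 6561 ≡ 697 (mod 733)
9^8 ≡ 697^2 = 485809 ≡ 563 (mod 733)
9^16 ≡ 563^2 = 316969 ≡ 313 (mod 733)
9^32 ≡ 313^2 = 97969 ≡ 480 (mod 733)
9^64 ≡ 480^2 = 230400 ≡ 238 (mod 733)
9^128 ≡ 238^2 = 56644 ≡ 203 (mod 733)
183 = 128 + 32 + 16 + 4 + 2 + 1 in binary powers of 2.
So 9^183 ≡ 203 · 480 · 313 · 697 · 81 · 9 ≡ 1 (mod 733).
Since 9^d ≡ 1 (mod 733), base 9 does not prove 733 composite.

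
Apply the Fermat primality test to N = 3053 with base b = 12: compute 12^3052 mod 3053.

12^1 ≡ 12 (mod 3053)
12^2 ≡ 12^2 = 144 ≡ 144 (mod 3053)
12^4 ≡ 144^2 = 20736 ≡ 2418 (mod 3053)
12^8 ≡ 2418^2 = 5846724 ≡ 229 (mod 3053)
12^16 ≡ 229^2 = 52441 ≡ 540 (mod 3053)
12^32 ≡ 540^2 = 291600 ≡ 1565 (mod 3053)
12^64 ≡ 1565^2 = 2449225 ≡ 719 (mod 3053)
12^128 ≡ 719^2 = 516961 ≡ 1004 (mod 3053)
12^256 ≡ 1004^2 = 1008016 ≡ 526 (mod 3053)
12^512 ≡ 526^2 = 276676 ≡ 1906 (mod 3053)
12^1024 ≡ 1906^2 = 3632836 ≡ 2819 (mod 3053)
12^2048 ≡ 2819^2 = 7946761 ≡ 2855 (mod 3053)
3052 = 2048 + 512 + 256 + 128 + 64 + 32 + 8 + 4 in binary powers of 2.
So 12^3052 ≡ 2855 · 1906 · 526 · 1004 · 719 · 1565 · 229 · 2418 ≡ 522 (mod 3053).
Since 522 ≠ 1, base 12 is a Fermat witness: 3053 is composite.

522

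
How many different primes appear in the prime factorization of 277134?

6

277134 = 2 · 138567
138567 = 3 · 46189
46189 = 11 · 4199
4199 = 13 · 323
323 = 17 · 19
277134 = 2 · 3 · 11 · 13 · 17 · 19, which has 6 distinct prime factors.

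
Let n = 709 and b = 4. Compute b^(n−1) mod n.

4^1 ≡ 4 (mod 709)
4^2 ≡ 4^2 = 16 ≡ 16 (mod 709)
4^4 ≡ 16^2 = 256 ≡ 256 (mod 709)
4^8 ≡ 256^2 = 65536 ≡ 308 (mod 709)
4^16 ≡ 308^2 = 94864 ≡ 567 (mod 709)
4^32 ≡ 567^2 = 321489 ≡ 312 (mod 709)
4^64 ≡ 312^2 = 97344 ≡ 211 (mod 709)
4^128 ≡ 211^2 = 44521 ≡ 563 (mod 709)
4^256 ≡ 563^2 = 316969 ≡ 46 (mod 709)
4^512 ≡ 46^2 = 2116 ≡ 698 (mod 709)
708 = 512 + 128 + 64 + 4 in binary powers of 2.
So 4^708 ≡ 698 · 563 · 211 · 256 ≡ 1 (mod 709).
Since the result is 1, base 4 gives no evidence that 709 is composite.

1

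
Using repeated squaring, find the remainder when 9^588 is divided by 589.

9^1 ≡ 9 (mod 589)
9^2 ≡ 9^2 = 81 ≡ 81 (mod 589)
9^4 ≡ 81^2 = 6561 ≡ 82 (mod 589)
9^8 ≡ 82^2 = 6724 ≡ 245 (mod 589)
9^16 ≡ 245^2 = 60025 ≡ 536 (mod 589)
9^32 ≡ 536^2 = 287296 ≡ 453 (mod 589)
9^64 ≡ 453^2 = 205209 ≡ 237 (mod 589)
9^128 ≡ 237^2 = 56169 ≡ 214 (mod 589)
9^256 ≡ 214^2 = 45796 ≡ 443 (mod 589)
9^512 ≡ 443^2 = 196249 ≡ 112 (mod 589)
588 = 512 + 64 + 8 + 4 in binary powers of 2.
So 9^588 ≡ 112 · 237 · 245 · 82 ≡ 140 (mod 589).
Since 140 ≠ 1, base 9 is a Fermat witness: 589 is composite.

140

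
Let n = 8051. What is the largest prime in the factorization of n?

8051 = 83 · 97
97 is prime.
So 8051 = 83 · 97; the largest prime factor is 97.

97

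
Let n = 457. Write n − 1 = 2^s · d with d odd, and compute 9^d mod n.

456

457 − 1 = 456 = 2^3 · 57, so d = 57.
9^1 ≡ 9 (mod 457)
9^2 ≡ 9^2 = 81 ≡ 81 (mod 457)
9^4 ≡ 81^2 = 6561 ≡ 163 (mod 457)
9^8 ≡ 163^2 = 26569 ≡ 63 (mod 457)
9^16 ≡ 63^2 = 3969 ≡ 313 (mod 457)
9^32 ≡ 313^2 = 97969 ≡ 171 (mod 457)
57 = 32 + 16 + 8 + 1 in binary powers of 2.
So 9^57 ≡ 171 · 313 · 63 · 9 ≡ 456 (mod 457).
Since 9^d ≡ 456 (mod 457), base 9 does not prove 457 composite.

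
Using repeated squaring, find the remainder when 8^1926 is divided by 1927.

8^1 ≡ 8 (mod 1927)
8^2 ≡ 8^2 = 64 ≡ 64 (mod 1927)
8^4 ≡ 64^2 = 4096 ≡ 242 (mod 1927)
8^8 ≡ 242^2 = 58564 ≡ 754 (mod 1927)
8^16 ≡ 754^2 = 568516 ≡ 51 (mod 1927)
8^32 ≡ 51^2 = 2601 ≡ 674 (mod 1927)
8^64 ≡ 674^2 = 454276 ≡ 1431 (mod 1927)
8^128 ≡ 1431^2 = 2047761 ≡ 1287 (mod 1927)
8^256 ≡ 1287^2 = 1656369 ≡ 1076 (mod 1927)
8^512 ≡ 1076^2 = 1157776 ≡ 1576 (mod 1927)
8^1024 ≡ 1576^2 = 2483776 ≡ 1800 (mod 1927)
1926 = 1024 + 512 + 256 + 128 + 4 + 2 in binary powers of 2.
So 8^1926 ≡ 1800 · 1576 · 1076 · 1287 · 242 · 64 ≡ 1630 (mod 1927).
Since 1630 ≠ 1, base 8 is a Fermat witness: 1927 is composite.

1630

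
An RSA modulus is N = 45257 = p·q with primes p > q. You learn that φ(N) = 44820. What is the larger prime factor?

271

φ(n) = (p−1)(q−1) = n − (p+q) + 1, so p + q = 45257 − 44820 + 1 = 438.
p and q are the roots of t² − 438t + 45257 = 0.
Discriminant: 438² − 4·45257 = 191844 − 181028 = 10816; √10816 = 104.
q = (438 − 104)/2 = 167, p = (438 + 104)/2 = 271.
Check: 167 · 271 = 45257.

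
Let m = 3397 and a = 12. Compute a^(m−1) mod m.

12^1 ≡ 12 (mod 3397)
12^2 ≡ 12^2 = 144 ≡ 144 (mod 3397)
12^4 ≡ 144^2 = 20736 ≡ 354 (mod 3397)
12^8 ≡ 354^2 = 125316 ≡ 3024 (mod 3397)
12^16 ≡ 3024^2 = 9144576 ≡ 3249 (mod 3397)
12^32 ≡ 3249^2 = 10556001 ≡ 1522 (mod 3397)
12^64 ≡ 1522^2 = 2316484 ≡ 3127 (mod 3397)
12^128 ≡ 3127^2 = 9778129 ≡ 1563 (mod 3397)
12^256 ≡ 1563^2 = 2442969 ≡ 526 (mod 3397)
12^512 ≡ 526^2 = 276676 ≡ 1519 (mod 3397)
12^1024 ≡ 1519^2 = 2307361 ≡ 798 (mod 3397)
12^2048 ≡ 798^2 = 636804 ≡ 1565 (mod 3397)
3396 = 2048 + 1024 + 256 + 64 + 4 in binary powers of 2.
So 12^3396 ≡ 1565 · 798 · 526 · 3127 · 354 ≡ 1116 (mod 3397).
Since 1116 ≠ 1, base 12 is a Fermat witness: 3397 is composite.

1116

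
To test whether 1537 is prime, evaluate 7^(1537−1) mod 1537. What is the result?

7^1 ≡ 7 (mod 1537)
7^2 ≡ 7^2 = 49 ≡ 49 (mod 1537)
7^4 ≡ 49^2 = 2401 ≡ 864 (mod 1537)
7^8 ≡ 864^2 = 746496 ≡ 1051 (mod 1537)
7^16 ≡ 1051^2 = 1104601 ≡ 1035 (mod 1537)
7^32 ≡ 1035^2 = 1071225 ≡ 1473 (mod 1537)
7^64 ≡ 1473^2 = 2169729 ≡ 1022 (mod 1537)
7^128 ≡ 1022^2 = 1044484 ≡ 861 (mod 1537)
7^256 ≡ 861^2 = 741321 ≡ 487 (mod 1537)
7^512 ≡ 487^2 = 237169 ≡ 471 (mod 1537)
7^1024 ≡ 471^2 = 221841 ≡ 513 (mod 1537)
1536 = 1024 + 512 in binary powers of 2.
So 7^1536 ≡ 513 · 471 ≡ 314 (mod 1537).
Since 314 ≠ 1, base 7 is a Fermat witness: 1537 is composite.

314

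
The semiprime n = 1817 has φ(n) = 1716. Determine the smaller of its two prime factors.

φ(n) = (p−1)(q−1) = n − (p+q) + 1, so p + q = 1817 − 1716 + 1 = 102.
p and q are the roots of t² − 102t + 1817 = 0.
Discriminant: 102² − 4·1817 = 10404 − 7268 = 3136; √3136 = 56.
q = (102 − 56)/2 = 23, p = (102 + 56)/2 = 79.
Check: 23 · 79 = 1817.

23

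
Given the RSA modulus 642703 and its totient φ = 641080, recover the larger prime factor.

φ(n) = (p−1)(q−1) = n − (p+q) + 1, so p + q = 642703 − 641080 + 1 = 1624.
p and q are the roots of t² − 1624t + 642703 = 0.
Discriminant: 1624² − 4·642703 = 2637376 − 2570812 = 66564; √66564 = 258.
q = (1624 − 258)/2 = 683, p = (1624 + 258)/2 = 941.
Check: 683 · 941 = 642703.

941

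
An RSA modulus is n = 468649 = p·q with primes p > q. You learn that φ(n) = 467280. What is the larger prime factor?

709

φ(n) = (p−1)(q−1) = n − (p+q) + 1, so p + q = 468649 − 467280 + 1 = 1370.
p and q are the roots of t² − 1370t + 468649 = 0.
Discriminant: 1370² − 4·468649 = 1876900 − 1874596 = 2304; √2304 = 48.
q = (1370 − 48)/2 = 661, p = (1370 + 48)/2 = 709.
Check: 661 · 709 = 468649.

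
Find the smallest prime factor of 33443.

33443 is odd.
Digit sum 17, not divisible by 3.
Ends in 3: not divisible by 5.
7: 33443 = 7·4777 + 4
11: 33443 = 11·3040 + 3
13: 33443 = 13·2572 + 7
17: 33443 = 17·1967 + 4
19: 33443 = 19·1760 + 3
23: 33443 = 23·1454 + 1
29: 33443 = 29·1153 + 6
31: 33443 = 31·1078 + 25
37: 33443 = 37·903 + 32
41: 33443 = 41·815 + 28
43: 33443 = 43·777 + 32
47: 33443 = 47·711 + 26
53: 33443 = 53·631

53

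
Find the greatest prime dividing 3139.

73

3139 = 43 · 73
73 is prime.
So 3139 = 43 · 73; the largest prime factor is 73.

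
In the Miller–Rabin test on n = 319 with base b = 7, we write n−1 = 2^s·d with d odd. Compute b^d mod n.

319 − 1 = 318 = 2^1 · 159, so d = 159.
7^1 ≡ 7 (mod 319)
7^2 ≡ 7^2 = 49 ≡ 49 (mod 319)
7^4 ≡ 49^2 = 2401 ≡ 168 (mod 319)
7^8 ≡ 168^2 = 28224 ≡ 152 (mod 319)
7^16 ≡ 152^2 = 23104 ≡ 136 (mod 319)
7^32 ≡ 136^2 = 18496 ≡ 313 (mod 319)
7^64 ≡ 313^2 = 97969 ≡ 36 (mod 319)
7^128 ≡ 36^2 = 1296 ≡ 20 (mod 319)
159 = 128 + 16 + 8 + 4 + 2 + 1 in binary powers of 2.
So 7^159 ≡ 20 · 136 · 152 · 168 · 49 · 7 ≡ 74 (mod 319).
Squaring chain: 74; never reaches −1, so base 7 is a Miller–Rabin witness that 319 is composite.

74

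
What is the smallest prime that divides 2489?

19

2489 is odd.
Digit sum 23, not divisible by 3.
Ends in 9: not divisible by 5.
7: 2489 = 7·355 + 4
11: 2489 = 11·226 + 3
13: 2489 = 13·191 + 6
17: 2489 = 17·146 + 7
19: 2489 = 19·131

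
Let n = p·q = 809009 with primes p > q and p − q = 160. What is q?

Since p = q + 160, we have 809009 = q(q + 160), so q² + 160q − 809009 = 0.
Discriminant: 160² + 4·809009 = 25600 + 3236036 = 3261636; √3261636 = 1806.
q = (−160 + 1806)/2 = 823, and p = q + 160 = 983.
Check: 823 · 983 = 809009.

823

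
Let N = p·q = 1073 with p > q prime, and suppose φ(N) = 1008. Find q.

φ(n) = (p−1)(q−1) = n − (p+q) + 1, so p + q = 1073 − 1008 + 1 = 66.
p and q are the roots of t² − 66t + 1073 = 0.
Discriminant: 66² − 4·1073 = 4356 − 4292 = 64; √64 = 8.
q = (66 − 8)/2 = 29, p = (66 + 8)/2 = 37.
Check: 29 · 37 = 1073.

29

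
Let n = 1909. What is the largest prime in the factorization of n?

83

1909 = 23 · 83
83 is prime.
So 1909 = 23 · 83; the largest prime factor is 83.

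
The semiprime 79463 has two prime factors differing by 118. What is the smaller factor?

Since p = q + 118, we have 79463 = q(q + 118), so q² + 118q − 79463 = 0.
Discriminant: 118² + 4·79463 = 13924 + 317852 = 331776; √331776 = 576.
q = (−118 + 576)/2 = 229, and p = q + 118 = 347.
Check: 229 · 347 = 79463.

229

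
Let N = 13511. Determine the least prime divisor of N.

59

13511 is odd.
Digit sum 11, not divisible by 3.
Ends in 1: not divisible by 5.
7: 13511 = 7·1930 + 1
11: 13511 = 11·1228 + 3
13: 13511 = 13·1039 + 4
17: 13511 = 17·794 + 13
19: 13511 = 19·711 + 2
23: 13511 = 23·587 + 10
29: 13511 = 29·465 + 26
31: 13511 = 31·435 + 26
37: 13511 = 37·365 + 6
41: 13511 = 41·329 + 22
43: 13511 = 43·314 + 9
47: 13511 = 47·287 + 22
53: 13511 = 53·254 + 49
59: 13511 = 59·229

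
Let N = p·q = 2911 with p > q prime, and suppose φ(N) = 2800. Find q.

41

φ(n) = (p−1)(q−1) = n − (p+q) + 1, so p + q = 2911 − 2800 + 1 = 112.
p and q are the roots of t² − 112t + 2911 = 0.
Discriminant: 112² − 4·2911 = 12544 − 11644 = 900; √900 = 30.
q = (112 − 30)/2 = 41, p = (112 + 30)/2 = 71.
Check: 41 · 71 = 2911.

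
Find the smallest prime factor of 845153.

845153 is odd.
Digit sum 26, not divisible by 3.
Ends in 3: not divisible by 5.
7: 845153 = 7·120736 + 1
11: 845153 = 11·76832 + 1
13: 845153 = 13·65011 + 10
17: 845153 = 17·49714 + 15
19: 845153 = 19·44481 + 14
23: 845153 = 23·36745 + 18
29: 845153 = 29·29143 + 6
31: 845153 = 31·27263

31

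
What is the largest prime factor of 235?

235 = 5 · 47
47 is prime.
So 235 = 5 · 47; the largest prime factor is 47.

47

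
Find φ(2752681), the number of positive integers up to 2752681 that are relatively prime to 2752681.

2690688

Factor: 2752681 = 89 · 157 · 197.
φ(2752681) = (89−1) · (157−1) · (197−1) = 88 · 156 · 196 = 2690688.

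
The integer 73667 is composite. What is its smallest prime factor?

11

73667 is odd.
Digit sum 29, not divisible by 3.
Ends in 7: not divisible by 5.
7: 73667 = 7·10523 + 6
11: 73667 = 11·6697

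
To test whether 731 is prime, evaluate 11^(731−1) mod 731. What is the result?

11^1 ≡ 11 (mod 731)
11^2 ≡ 11^2 = 121 ≡ 121 (mod 731)
11^4 ≡ 121^2 = 14641 ≡ 21 (mod 731)
11^8 ≡ 21^2 = 441 ≡ 441 (mod 731)
11^16 ≡ 441^2 = 194481 ≡ 35 (mod 731)
11^32 ≡ 35^2 = 1225 ≡ 494 (mod 731)
11^64 ≡ 494^2 = 244036 ≡ 613 (mod 731)
11^128 ≡ 613^2 = 375769 ≡ 35 (mod 731)
11^256 ≡ 35^2 = 1225 ≡ 494 (mod 731)
11^512 ≡ 494^2 = 244036 ≡ 613 (mod 731)
730 = 512 + 128 + 64 + 16 + 8 + 2 in binary powers of 2.
So 11^730 ≡ 613 · 35 · 613 · 35 · 441 · 121 ≡ 508 (mod 731).
Since 508 ≠ 1, base 11 is a Fermat witness: 731 is composite.

508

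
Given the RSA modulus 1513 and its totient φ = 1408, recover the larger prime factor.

φ(n) = (p−1)(q−1) = n − (p+q) + 1, so p + q = 1513 − 1408 + 1 = 106.
p and q are the roots of t² − 106t + 1513 = 0.
Discriminant: 106² − 4·1513 = 11236 − 6052 = 5184; √5184 = 72.
q = (106 − 72)/2 = 17, p = (106 + 72)/2 = 89.
Check: 17 · 89 = 1513.

89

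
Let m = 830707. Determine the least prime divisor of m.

31

830707 is odd.
Digit sum 25, not divisible by 3.
Ends in 7: not divisible by 5.
7: 830707 = 7·118672 + 3
11: 830707 = 11·75518 + 9
13: 830707 = 13·63900 + 7
17: 830707 = 17·48865 + 2
19: 830707 = 19·43721 + 8
23: 830707 = 23·36117 + 16
29: 830707 = 29·28645 + 2
31: 830707 = 31·26797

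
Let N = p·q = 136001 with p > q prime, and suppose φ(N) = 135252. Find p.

443

φ(n) = (p−1)(q−1) = n − (p+q) + 1, so p + q = 136001 − 135252 + 1 = 750.
p and q are the roots of t² − 750t + 136001 = 0.
Discriminant: 750² − 4·136001 = 562500 − 544004 = 18496; √18496 = 136.
q = (750 − 136)/2 = 307, p = (750 + 136)/2 = 443.
Check: 307 · 443 = 136001.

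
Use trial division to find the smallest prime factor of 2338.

2

2338 is even: 2 divides it.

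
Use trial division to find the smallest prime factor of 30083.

30083 is odd.
Digit sum 14, not divisible by 3.
Ends in 3: not divisible by 5.
7: 30083 = 7·4297 + 4
11: 30083 = 11·2734 + 9
13: 30083 = 13·2314 + 1
17: 30083 = 17·1769 + 10
19: 30083 = 19·1583 + 6
23: 30083 = 23·1307 + 22
29: 30083 = 29·1037 + 10
31: 30083 = 31·970 + 13
37: 30083 = 37·813 + 2
41: 30083 = 41·733 + 30
43: 30083 = 43·699 + 26
47: 30083 = 47·640 + 3
53: 30083 = 53·567 + 32
59: 30083 = 59·509 + 52
61: 30083 = 61·493 + 10
67: 30083 = 67·449

67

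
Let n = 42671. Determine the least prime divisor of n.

71

42671 is odd.
Digit sum 20, not divisible by 3.
Ends in 1: not divisible by 5.
7: 42671 = 7·6095 + 6
11: 42671 = 11·3879 + 2
13: 42671 = 13·3282 + 5
17: 42671 = 17·2510 + 1
19: 42671 = 19·2245 + 16
23: 42671 = 23·1855 + 6
29: 42671 = 29·1471 + 12
31: 42671 = 31·1376 + 15
37: 42671 = 37·1153 + 10
41: 42671 = 41·1040 + 31
43: 42671 = 43·992 + 15
47: 42671 = 47·907 + 42
53: 42671 = 53·805 + 6
59: 42671 = 59·723 + 14
61: 42671 = 61·699 + 32
67: 42671 = 67·636 + 59
71: 42671 = 71·601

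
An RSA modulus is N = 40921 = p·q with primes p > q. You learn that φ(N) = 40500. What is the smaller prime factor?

φ(n) = (p−1)(q−1) = n − (p+q) + 1, so p + q = 40921 − 40500 + 1 = 422.
p and q are the roots of t² − 422t + 40921 = 0.
Discriminant: 422² − 4·40921 = 178084 − 163684 = 14400; √14400 = 120.
q = (422 − 120)/2 = 151, p = (422 + 120)/2 = 271.
Check: 151 · 271 = 40921.

151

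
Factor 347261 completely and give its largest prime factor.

347261 = 67 · 5183
5183 = 71 · 73
73 is prime.
So 347261 = 67 · 71 · 73; the largest prime factor is 73.

73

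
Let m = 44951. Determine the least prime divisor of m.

44951 is odd.
Digit sum 23, not divisible by 3.
Ends in 1: not divisible by 5.
7: 44951 = 7·6421 + 4
11: 44951 = 11·4086 + 5
13: 44951 = 13·3457 + 10
17: 44951 = 17·2644 + 3
19: 44951 = 19·2365 + 16
23: 44951 = 23·1954 + 9
29: 44951 = 29·1550 + 1
31: 44951 = 31·1450 + 1
37: 44951 = 37·1214 + 33
41: 44951 = 41·1096 + 15
43: 44951 = 43·1045 + 16
47: 44951 = 47·956 + 19
53: 44951 = 53·848 + 7
59: 44951 = 59·761 + 52
61: 44951 = 61·736 + 55
67: 44951 = 67·670 + 61
71: 44951 = 71·633 + 8
73: 44951 = 73·615 + 56
79: 44951 = 79·569

79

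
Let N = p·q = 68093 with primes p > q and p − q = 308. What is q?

Since p = q + 308, we have 68093 = q(q + 308), so q² + 308q − 68093 = 0.
Discriminant: 308² + 4·68093 = 94864 + 272372 = 367236; √367236 = 606.
q = (−308 + 606)/2 = 149, and p = q + 308 = 457.
Check: 149 · 457 = 68093.

149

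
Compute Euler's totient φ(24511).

24192

Factor: 24511 = 127 · 193.
φ(24511) = (127−1) · (193−1) = 126 · 192 = 24192.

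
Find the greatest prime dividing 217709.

217709 = 43 · 5063
5063 = 61 · 83
83 is prime.
So 217709 = 43 · 61 · 83; the largest prime factor is 83.

83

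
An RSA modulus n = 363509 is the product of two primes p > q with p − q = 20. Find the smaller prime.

Since p = q + 20, we have 363509 = q(q + 20), so q² + 20q − 363509 = 0.
Discriminant: 20² + 4·363509 = 400 + 1454036 = 1454436; √1454436 = 1206.
q = (−20 + 1206)/2 = 593, and p = q + 20 = 613.
Check: 593 · 613 = 363509.

593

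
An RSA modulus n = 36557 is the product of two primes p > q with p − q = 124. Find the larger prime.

Since p = q + 124, we have 36557 = q(q + 124), so q² + 124q − 36557 = 0.
Discriminant: 124² + 4·36557 = 15376 + 146228 = 161604; √161604 = 402.
q = (−124 + 402)/2 = 139, and p = q + 124 = 263.
Check: 139 · 263 = 36557.

263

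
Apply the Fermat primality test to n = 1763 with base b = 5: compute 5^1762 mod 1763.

1665

5^1 ≡ 5 (mod 1763)
5^2 ≡ 5^2 = 25 ≡ 25 (mod 1763)
5^4 ≡ 25^2 = 625 ≡ 625 (mod 1763)
5^8 ≡ 625^2 = 390625 ≡ 1002 (mod 1763)
5^16 ≡ 1002^2 = 1004004 ≡ 857 (mod 1763)
5^32 ≡ 857^2 = 734449 ≡ 1041 (mod 1763)
5^64 ≡ 1041^2 = 1083681 ≡ 1199 (mod 1763)
5^128 ≡ 1199^2 = 1437601 ≡ 756 (mod 1763)
5^256 ≡ 756^2 = 571536 ≡ 324 (mod 1763)
5^512 ≡ 324^2 = 104976 ≡ 959 (mod 1763)
5^1024 ≡ 959^2 = 919681 ≡ 1158 (mod 1763)
1762 = 1024 + 512 + 128 + 64 + 32 + 2 in binary powers of 2.
So 5^1762 ≡ 1158 · 959 · 756 · 1199 · 1041 · 25 ≡ 1665 (mod 1763).
Since 1665 ≠ 1, base 5 is a Fermat witness: 1763 is composite.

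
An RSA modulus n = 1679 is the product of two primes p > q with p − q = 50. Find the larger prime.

Since p = q + 50, we have 1679 = q(q + 50), so q² + 50q − 1679 = 0.
Discriminant: 50² + 4·1679 = 2500 + 6716 = 9216; √9216 = 96.
q = (−50 + 96)/2 = 23, and p = q + 50 = 73.
Check: 23 · 73 = 1679.

73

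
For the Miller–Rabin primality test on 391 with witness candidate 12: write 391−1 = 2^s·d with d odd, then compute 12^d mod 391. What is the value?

391 − 1 = 390 = 2^1 · 195, so d = 195.
12^1 ≡ 12 (mod 391)
12^2 ≡ 12^2 = 144 ≡ 144 (mod 391)
12^4 ≡ 144^2 = 20736 ≡ 13 (mod 391)
12^8 ≡ 13^2 = 169 ≡ 169 (mod 391)
12^16 ≡ 169^2 = 28561 ≡ 18 (mod 391)
12^32 ≡ 18^2 = 324 ≡ 324 (mod 391)
12^64 ≡ 324^2 = 104976 ≡ 188 (mod 391)
12^128 ≡ 188^2 = 35344 ≡ 154 (mod 391)
195 = 128 + 64 + 2 + 1 in binary powers of 2.
So 12^195 ≡ 154 · 188 · 144 · 12 ≡ 215 (mod 391).
Squaring chain: 215; never reaches −1, so base 12 is a Miller–Rabin witness that 391 is composite.

215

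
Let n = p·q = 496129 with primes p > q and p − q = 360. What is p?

907

Since p = q + 360, we have 496129 = q(q + 360), so q² + 360q − 496129 = 0.
Discriminant: 360² + 4·496129 = 129600 + 1984516 = 2114116; √2114116 = 1454.
q = (−360 + 1454)/2 = 547, and p = q + 360 = 907.
Check: 547 · 907 = 496129.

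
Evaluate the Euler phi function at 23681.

19008

Factor: 23681 = 7 · 17 · 199.
φ(23681) = (7−1) · (17−1) · (199−1) = 6 · 16 · 198 = 19008.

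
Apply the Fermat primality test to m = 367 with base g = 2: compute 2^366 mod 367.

2^1 ≡ 2 (mod 367)
2^2 ≡ 2^2 = 4 ≡ 4 (mod 367)
2^4 ≡ 4^2 = 16 ≡ 16 (mod 367)
2^8 ≡ 16^2 = 256 ≡ 256 (mod 367)
2^16 ≡ 256^2 = 65536 ≡ 210 (mod 367)
2^32 ≡ 210^2 = 44100 ≡ 60 (mod 367)
2^64 ≡ 60^2 = 3600 ≡ 297 (mod 367)
2^128 ≡ 297^2 = 88209 ≡ 129 (mod 367)
2^256 ≡ 129^2 = 16641 ≡ 126 (mod 367)
366 = 256 + 64 + 32 + 8 + 4 + 2 in binary powers of 2.
So 2^366 ≡ 126 · 297 · 60 · 256 · 16 · 4 ≡ 1 (mod 367).
Since the result is 1, base 2 gives no evidence that 367 is composite.

1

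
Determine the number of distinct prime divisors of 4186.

4

4186 = 2 · 2093
2093 = 7 · 299
299 = 13 · 23
4186 = 2 · 7 · 13 · 23, which has 4 distinct prime factors.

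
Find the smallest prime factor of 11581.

37

11581 is odd.
Digit sum 16, not divisible by 3.
Ends in 1: not divisible by 5.
7: 11581 = 7·1654 + 3
11: 11581 = 11·1052 + 9
13: 11581 = 13·890 + 11
17: 11581 = 17·681 + 4
19: 11581 = 19·609 + 10
23: 11581 = 23·503 + 12
29: 11581 = 29·399 + 10
31: 11581 = 31·373 + 18
37: 11581 = 37·313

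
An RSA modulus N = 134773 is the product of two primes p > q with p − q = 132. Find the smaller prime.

307

Since p = q + 132, we have 134773 = q(q + 132), so q² + 132q − 134773 = 0.
Discriminant: 132² + 4·134773 = 17424 + 539092 = 556516; √556516 = 746.
q = (−132 + 746)/2 = 307, and p = q + 132 = 439.
Check: 307 · 439 = 134773.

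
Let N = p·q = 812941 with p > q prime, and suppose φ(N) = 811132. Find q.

827

φ(n) = (p−1)(q−1) = n − (p+q) + 1, so p + q = 812941 − 811132 + 1 = 1810.
p and q are the roots of t² − 1810t + 812941 = 0.
Discriminant: 1810² − 4·812941 = 3276100 − 3251764 = 24336; √24336 = 156.
q = (1810 − 156)/2 = 827, p = (1810 + 156)/2 = 983.
Check: 827 · 983 = 812941.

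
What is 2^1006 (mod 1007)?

2^1 ≡ 2 (mod 1007)
2^2 ≡ 2^2 = 4 ≡ 4 (mod 1007)
2^4 ≡ 4^2 = 16 ≡ 16 (mod 1007)
2^8 ≡ 16^2 = 256 ≡ 256 (mod 1007)
2^16 ≡ 256^2 = 65536 ≡ 81 (mod 1007)
2^32 ≡ 81^2 = 6561 ≡ 519 (mod 1007)
2^64 ≡ 519^2 = 269361 ≡ 492 (mod 1007)
2^128 ≡ 492^2 = 242064 ≡ 384 (mod 1007)
2^256 ≡ 384^2 = 147456 ≡ 434 (mod 1007)
2^512 ≡ 434^2 = 188356 ≡ 47 (mod 1007)
1006 = 512 + 256 + 128 + 64 + 32 + 8 + 4 + 2 in binary powers of 2.
So 2^1006 ≡ 47 · 434 · 384 · 492 · 519 · 256 · 16 · 4 ≡ 271 (mod 1007).
Since 271 ≠ 1, base 2 is a Fermat witness: 1007 is composite.

271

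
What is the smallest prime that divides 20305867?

83

20305867 is odd.
Digit sum 31, not divisible by 3.
Ends in 7: not divisible by 5.
7: 20305867 = 7·2900838 + 1
11: 20305867 = 11·1845987 + 10
13: 20305867 = 13·1561989 + 10
17: 20305867 = 17·1194462 + 13
19: 20305867 = 19·1068729 + 16
23: 20305867 = 23·882863 + 18
29: 20305867 = 29·700202 + 9
31: 20305867 = 31·655027 + 30
37: 20305867 = 37·548807 + 8
41: 20305867 = 41·495265 + 2
43: 20305867 = 43·472229 + 20
47: 20305867 = 47·432039 + 34
53: 20305867 = 53·383129 + 30
59: 20305867 = 59·344167 + 14
61: 20305867 = 61·332883 + 4
67: 20305867 = 67·303072 + 43
71: 20305867 = 71·285998 + 9
73: 20305867 = 73·278162 + 41
79: 20305867 = 79·257036 + 23
83: 20305867 = 83·244649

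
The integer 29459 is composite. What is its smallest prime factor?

89

29459 is odd.
Digit sum 29, not divisible by 3.
Ends in 9: not divisible by 5.
7: 29459 = 7·4208 + 3
11: 29459 = 11·2678 + 1
13: 29459 = 13·2266 + 1
17: 29459 = 17·1732 + 15
19: 29459 = 19·1550 + 9
23: 29459 = 23·1280 + 19
29: 29459 = 29·1015 + 24
31: 29459 = 31·950 + 9
37: 29459 = 37·796 + 7
41: 29459 = 41·718 + 21
43: 29459 = 43·685 + 4
47: 29459 = 47·626 + 37
53: 29459 = 53·555 + 44
59: 29459 = 59·499 + 18
61: 29459 = 61·482 + 57
67: 29459 = 67·439 + 46
71: 29459 = 71·414 + 65
73: 29459 = 73·403 + 40
79: 29459 = 79·372 + 71
83: 29459 = 83·354 + 77
89: 29459 = 89·331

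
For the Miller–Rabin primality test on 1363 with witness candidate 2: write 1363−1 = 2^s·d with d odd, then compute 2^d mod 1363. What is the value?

1363 − 1 = 1362 = 2^1 · 681, so d = 681.
2^1 ≡ 2 (mod 1363)
2^2 ≡ 2^2 = 4 ≡ 4 (mod 1363)
2^4 ≡ 4^2 = 16 ≡ 16 (mod 1363)
2^8 ≡ 16^2 = 256 ≡ 256 (mod 1363)
2^16 ≡ 256^2 = 65536 ≡ 112 (mod 1363)
2^32 ≡ 112^2 = 12544 ≡ 277 (mod 1363)
2^64 ≡ 277^2 = 76729 ≡ 401 (mod 1363)
2^128 ≡ 401^2 = 160801 ≡ 1330 (mod 1363)
2^256 ≡ 1330^2 = 1768900 ≡ 1089 (mod 1363)
2^512 ≡ 1089^2 = 1185921 ≡ 111 (mod 1363)
681 = 512 + 128 + 32 + 8 + 1 in binary powers of 2.
So 2^681 ≡ 111 · 1330 · 277 · 256 · 2 ≡ 686 (mod 1363).
Squaring chain: 686; never reaches −1, so base 2 is a Miller–Rabin witness that 1363 is composite.

686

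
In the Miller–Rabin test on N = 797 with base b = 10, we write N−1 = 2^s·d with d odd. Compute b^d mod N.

1

797 − 1 = 796 = 2^2 · 199, so d = 199.
10^1 ≡ 10 (mod 797)
10^2 ≡ 10^2 = 100 ≡ 100 (mod 797)
10^4 ≡ 100^2 = 10000 ≡ 436 (mod 797)
10^8 ≡ 436^2 = 190096 ≡ 410 (mod 797)
10^16 ≡ 410^2 = 168100 ≡ 730 (mod 797)
10^32 ≡ 730^2 = 532900 ≡ 504 (mod 797)
10^64 ≡ 504^2 = 254016 ≡ 570 (mod 797)
10^128 ≡ 570^2 = 324900 ≡ 521 (mod 797)
199 = 128 + 64 + 4 + 2 + 1 in binary powers of 2.
So 10^199 ≡ 521 · 570 · 436 · 100 · 10 ≡ 1 (mod 797).
Since 10^d ≡ 1 (mod 797), base 10 does not prove 797 composite.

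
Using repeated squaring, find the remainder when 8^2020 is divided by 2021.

8^1 ≡ 8 (mod 2021)
8^2 ≡ 8^2 = 64 ≡ 64 (mod 2021)
8^4 ≡ 64^2 = 4096 ≡ 54 (mod 2021)
8^8 ≡ 54^2 = 2916 ≡ 895 (mod 2021)
8^16 ≡ 895^2 = 801025 ≡ 709 (mod 2021)
8^32 ≡ 709^2 = 502681 ≡ 1473 (mod 2021)
8^64 ≡ 1473^2 = 2169729 ≡ 1196 (mod 2021)
8^128 ≡ 1196^2 = 1430416 ≡ 1569 (mod 2021)
8^256 ≡ 1569^2 = 2461761 ≡ 183 (mod 2021)
8^512 ≡ 183^2 = 33489 ≡ 1153 (mod 2021)
8^1024 ≡ 1153^2 = 1329409 ≡ 1612 (mod 2021)
2020 = 1024 + 512 + 256 + 128 + 64 + 32 + 4 in binary powers of 2.
So 8^2020 ≡ 1612 · 1153 · 183 · 1569 · 1196 · 1473 · 54 ≡ 1860 (mod 2021).
Since 1860 ≠ 1, base 8 is a Fermat witness: 2021 is composite.

1860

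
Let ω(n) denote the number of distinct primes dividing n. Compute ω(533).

533 = 13 · 41
533 = 13 · 41, which has 2 distinct prime factors.

2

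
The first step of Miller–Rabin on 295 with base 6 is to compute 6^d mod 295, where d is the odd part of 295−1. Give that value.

141

295 − 1 = 294 = 2^1 · 147, so d = 147.
6^1 ≡ 6 (mod 295)
6^2 ≡ 6^2 = 36 ≡ 36 (mod 295)
6^4 ≡ 36^2 = 1296 ≡ 116 (mod 295)
6^8 ≡ 116^2 = 13456 ≡ 181 (mod 295)
6^16 ≡ 181^2 = 32761 ≡ 16 (mod 295)
6^32 ≡ 16^2 = 256 ≡ 256 (mod 295)
6^64 ≡ 256^2 = 65536 ≡ 46 (mod 295)
6^128 ≡ 46^2 = 2116 ≡ 51 (mod 295)
147 = 128 + 16 + 2 + 1 in binary powers of 2.
So 6^147 ≡ 51 · 16 · 36 · 6 ≡ 141 (mod 295).
Squaring chain: 141; never reaches −1, so base 6 is a Miller–Rabin witness that 295 is composite.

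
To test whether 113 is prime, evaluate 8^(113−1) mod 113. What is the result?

8^1 ≡ 8 (mod 113)
8^2 ≡ 8^2 = 64 ≡ 64 (mod 113)
8^4 ≡ 64^2 = 4096 ≡ 28 (mod 113)
8^8 ≡ 28^2 = 784 ≡ 106 (mod 113)
8^16 ≡ 106^2 = 11236 ≡ 49 (mod 113)
8^32 ≡ 49^2 = 2401 ≡ 28 (mod 113)
8^64 ≡ 28^2 = 784 ≡ 106 (mod 113)
112 = 64 + 32 + 16 in binary powers of 2.
So 8^112 ≡ 106 · 28 · 49 ≡ 1 (mod 113).
Since the result is 1, base 8 gives no evidence that 113 is composite.

1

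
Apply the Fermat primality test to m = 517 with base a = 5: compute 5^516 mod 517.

5^1 ≡ 5 (mod 517)
5^2 ≡ 5^2 = 25 ≡ 25 (mod 517)
5^4 ≡ 25^2 = 625 ≡ 108 (mod 517)
5^8 ≡ 108^2 = 11664 ≡ 290 (mod 517)
5^16 ≡ 290^2 = 84100 ≡ 346 (mod 517)
5^32 ≡ 346^2 = 119716 ≡ 289 (mod 517)
5^64 ≡ 289^2 = 83521 ≡ 284 (mod 517)
5^128 ≡ 284^2 = 80656 ≡ 4 (mod 517)
5^256 ≡ 4^2 = 16 ≡ 16 (mod 517)
5^512 ≡ 16^2 = 256 ≡ 256 (mod 517)
516 = 512 + 4 in binary powers of 2.
So 5^516 ≡ 256 · 108 ≡ 247 (mod 517).
Since 247 ≠ 1, base 5 is a Fermat witness: 517 is composite.

247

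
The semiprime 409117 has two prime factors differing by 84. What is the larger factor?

683

Since p = q + 84, we have 409117 = q(q + 84), so q² + 84q − 409117 = 0.
Discriminant: 84² + 4·409117 = 7056 + 1636468 = 1643524; √1643524 = 1282.
q = (−84 + 1282)/2 = 599, and p = q + 84 = 683.
Check: 599 · 683 = 409117.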